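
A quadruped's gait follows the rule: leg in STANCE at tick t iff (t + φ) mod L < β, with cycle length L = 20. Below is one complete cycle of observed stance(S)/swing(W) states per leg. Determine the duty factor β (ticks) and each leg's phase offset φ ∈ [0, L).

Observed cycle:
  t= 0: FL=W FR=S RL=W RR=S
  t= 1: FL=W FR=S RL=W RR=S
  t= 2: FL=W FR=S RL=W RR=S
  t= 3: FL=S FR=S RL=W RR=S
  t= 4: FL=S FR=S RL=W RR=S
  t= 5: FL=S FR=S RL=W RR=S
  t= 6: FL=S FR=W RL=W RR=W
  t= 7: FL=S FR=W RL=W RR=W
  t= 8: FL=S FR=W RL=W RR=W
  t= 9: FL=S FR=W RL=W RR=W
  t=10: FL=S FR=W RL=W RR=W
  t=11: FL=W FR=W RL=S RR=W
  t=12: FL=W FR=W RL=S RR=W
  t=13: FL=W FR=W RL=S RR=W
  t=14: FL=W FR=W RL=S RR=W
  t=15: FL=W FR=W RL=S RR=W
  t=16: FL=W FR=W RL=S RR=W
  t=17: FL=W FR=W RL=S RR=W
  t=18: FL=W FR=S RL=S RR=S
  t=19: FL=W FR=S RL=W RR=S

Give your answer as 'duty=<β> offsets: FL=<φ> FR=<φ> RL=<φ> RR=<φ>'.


duty β = stance ticks per leg = 8
FL: stance ticks = 8; W→S at t=3 → φ=17
FR: stance ticks = 8; W→S at t=18 → φ=2
RL: stance ticks = 8; W→S at t=11 → φ=9
RR: stance ticks = 8; W→S at t=18 → φ=2

duty=8 offsets: FL=17 FR=2 RL=9 RR=2


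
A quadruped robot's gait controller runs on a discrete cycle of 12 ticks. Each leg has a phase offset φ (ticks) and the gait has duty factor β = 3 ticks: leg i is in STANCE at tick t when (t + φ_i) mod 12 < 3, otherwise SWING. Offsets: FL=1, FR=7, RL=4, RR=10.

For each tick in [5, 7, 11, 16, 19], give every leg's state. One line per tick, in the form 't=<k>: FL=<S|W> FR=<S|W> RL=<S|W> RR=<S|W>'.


t=5: phase=(6,0,9,3) vs β=3 → FL=W FR=S RL=W RR=W
t=7: phase=(8,2,11,5) vs β=3 → FL=W FR=S RL=W RR=W
t=11: phase=(0,6,3,9) vs β=3 → FL=S FR=W RL=W RR=W
t=16: phase=(5,11,8,2) vs β=3 → FL=W FR=W RL=W RR=S
t=19: phase=(8,2,11,5) vs β=3 → FL=W FR=S RL=W RR=W

t=5: FL=W FR=S RL=W RR=W
t=7: FL=W FR=S RL=W RR=W
t=11: FL=S FR=W RL=W RR=W
t=16: FL=W FR=W RL=W RR=S
t=19: FL=W FR=S RL=W RR=W


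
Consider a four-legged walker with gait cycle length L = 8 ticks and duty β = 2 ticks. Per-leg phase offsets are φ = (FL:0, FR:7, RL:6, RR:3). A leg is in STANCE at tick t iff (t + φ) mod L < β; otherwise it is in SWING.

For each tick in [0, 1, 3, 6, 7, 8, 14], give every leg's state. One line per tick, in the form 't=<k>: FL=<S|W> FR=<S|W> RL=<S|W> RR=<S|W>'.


t=0: FL=S FR=W RL=W RR=W
t=1: FL=S FR=S RL=W RR=W
t=3: FL=W FR=W RL=S RR=W
t=6: FL=W FR=W RL=W RR=S
t=7: FL=W FR=W RL=W RR=W
t=8: FL=S FR=W RL=W RR=W
t=14: FL=W FR=W RL=W RR=S

t=0: phase=(0,7,6,3) vs β=2 → FL=S FR=W RL=W RR=W
t=1: phase=(1,0,7,4) vs β=2 → FL=S FR=S RL=W RR=W
t=3: phase=(3,2,1,6) vs β=2 → FL=W FR=W RL=S RR=W
t=6: phase=(6,5,4,1) vs β=2 → FL=W FR=W RL=W RR=S
t=7: phase=(7,6,5,2) vs β=2 → FL=W FR=W RL=W RR=W
t=8: phase=(0,7,6,3) vs β=2 → FL=S FR=W RL=W RR=W
t=14: phase=(6,5,4,1) vs β=2 → FL=W FR=W RL=W RR=S


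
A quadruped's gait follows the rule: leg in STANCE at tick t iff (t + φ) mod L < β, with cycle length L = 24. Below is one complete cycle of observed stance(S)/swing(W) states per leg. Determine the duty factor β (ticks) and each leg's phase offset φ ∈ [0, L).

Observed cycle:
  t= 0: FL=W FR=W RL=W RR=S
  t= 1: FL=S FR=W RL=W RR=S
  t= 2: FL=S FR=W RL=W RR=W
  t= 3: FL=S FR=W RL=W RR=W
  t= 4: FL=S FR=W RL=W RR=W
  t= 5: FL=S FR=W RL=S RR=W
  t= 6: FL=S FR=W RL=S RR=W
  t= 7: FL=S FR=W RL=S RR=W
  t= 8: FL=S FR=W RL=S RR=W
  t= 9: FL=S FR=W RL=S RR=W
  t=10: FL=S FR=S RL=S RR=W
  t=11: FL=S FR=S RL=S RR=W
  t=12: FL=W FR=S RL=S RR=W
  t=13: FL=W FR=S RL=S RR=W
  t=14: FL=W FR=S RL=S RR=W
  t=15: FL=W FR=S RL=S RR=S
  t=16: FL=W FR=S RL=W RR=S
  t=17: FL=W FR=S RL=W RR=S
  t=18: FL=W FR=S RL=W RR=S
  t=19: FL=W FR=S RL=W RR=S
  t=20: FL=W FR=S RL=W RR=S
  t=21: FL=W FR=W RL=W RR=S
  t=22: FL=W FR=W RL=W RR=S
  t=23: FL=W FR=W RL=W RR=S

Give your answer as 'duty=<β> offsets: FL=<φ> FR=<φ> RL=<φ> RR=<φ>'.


duty=11 offsets: FL=23 FR=14 RL=19 RR=9

duty β = stance ticks per leg = 11
FL: stance ticks = 11; W→S at t=1 → φ=23
FR: stance ticks = 11; W→S at t=10 → φ=14
RL: stance ticks = 11; W→S at t=5 → φ=19
RR: stance ticks = 11; W→S at t=15 → φ=9


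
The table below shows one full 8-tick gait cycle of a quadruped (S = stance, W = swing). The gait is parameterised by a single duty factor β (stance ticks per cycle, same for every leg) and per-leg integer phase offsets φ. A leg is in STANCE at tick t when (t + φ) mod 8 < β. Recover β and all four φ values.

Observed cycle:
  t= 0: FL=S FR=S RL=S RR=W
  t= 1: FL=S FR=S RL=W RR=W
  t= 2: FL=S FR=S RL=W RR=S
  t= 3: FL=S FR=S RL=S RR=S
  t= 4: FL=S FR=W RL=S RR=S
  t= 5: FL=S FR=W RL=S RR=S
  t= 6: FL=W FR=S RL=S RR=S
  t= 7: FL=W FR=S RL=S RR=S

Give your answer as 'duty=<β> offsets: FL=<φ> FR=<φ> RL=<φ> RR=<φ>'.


duty β = stance ticks per leg = 6
FL: stance ticks = 6; W→S at t=0 → φ=0
FR: stance ticks = 6; W→S at t=6 → φ=2
RL: stance ticks = 6; W→S at t=3 → φ=5
RR: stance ticks = 6; W→S at t=2 → φ=6

duty=6 offsets: FL=0 FR=2 RL=5 RR=6


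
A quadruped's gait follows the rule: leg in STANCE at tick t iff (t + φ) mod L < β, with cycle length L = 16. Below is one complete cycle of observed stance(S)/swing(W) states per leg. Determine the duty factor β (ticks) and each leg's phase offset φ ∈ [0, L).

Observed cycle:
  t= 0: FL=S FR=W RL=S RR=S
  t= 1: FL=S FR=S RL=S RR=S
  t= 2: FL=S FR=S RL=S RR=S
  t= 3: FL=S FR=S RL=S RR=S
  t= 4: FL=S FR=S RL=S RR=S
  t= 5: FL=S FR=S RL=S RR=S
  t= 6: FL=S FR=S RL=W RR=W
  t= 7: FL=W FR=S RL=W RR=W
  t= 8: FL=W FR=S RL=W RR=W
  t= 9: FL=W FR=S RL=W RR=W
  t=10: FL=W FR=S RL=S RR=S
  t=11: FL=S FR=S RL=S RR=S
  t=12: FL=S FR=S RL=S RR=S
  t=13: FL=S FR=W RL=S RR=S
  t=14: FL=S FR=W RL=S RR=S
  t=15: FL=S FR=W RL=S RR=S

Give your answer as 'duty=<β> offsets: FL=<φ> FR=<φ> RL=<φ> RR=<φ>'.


duty β = stance ticks per leg = 12
FL: stance ticks = 12; W→S at t=11 → φ=5
FR: stance ticks = 12; W→S at t=1 → φ=15
RL: stance ticks = 12; W→S at t=10 → φ=6
RR: stance ticks = 12; W→S at t=10 → φ=6

duty=12 offsets: FL=5 FR=15 RL=6 RR=6


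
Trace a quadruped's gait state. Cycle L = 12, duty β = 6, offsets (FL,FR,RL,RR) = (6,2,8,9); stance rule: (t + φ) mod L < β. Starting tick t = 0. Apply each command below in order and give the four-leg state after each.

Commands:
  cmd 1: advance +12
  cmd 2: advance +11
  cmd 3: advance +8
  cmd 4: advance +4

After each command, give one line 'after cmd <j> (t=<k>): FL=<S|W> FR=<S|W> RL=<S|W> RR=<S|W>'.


after cmd 1 (t=12): FL=W FR=S RL=W RR=W
after cmd 2 (t=23): FL=S FR=S RL=W RR=W
after cmd 3 (t=31): FL=S FR=W RL=S RR=S
after cmd 4 (t=35): FL=S FR=S RL=W RR=W

start t=0: FL=W FR=S RL=W RR=W
cmd 1: advance +12 → t=12, phase=(6,2,8,9) → FL=W FR=S RL=W RR=W
cmd 2: advance +11 → t=23, phase=(5,1,7,8) → FL=S FR=S RL=W RR=W
cmd 3: advance +8 → t=31, phase=(1,9,3,4) → FL=S FR=W RL=S RR=S
cmd 4: advance +4 → t=35, phase=(5,1,7,8) → FL=S FR=S RL=W RR=W


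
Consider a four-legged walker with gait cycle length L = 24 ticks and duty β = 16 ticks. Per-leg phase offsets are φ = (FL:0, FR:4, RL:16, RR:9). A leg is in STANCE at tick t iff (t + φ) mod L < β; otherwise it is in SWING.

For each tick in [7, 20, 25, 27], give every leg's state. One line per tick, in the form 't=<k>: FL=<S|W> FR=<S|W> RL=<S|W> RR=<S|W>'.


t=7: phase=(7,11,23,16) vs β=16 → FL=S FR=S RL=W RR=W
t=20: phase=(20,0,12,5) vs β=16 → FL=W FR=S RL=S RR=S
t=25: phase=(1,5,17,10) vs β=16 → FL=S FR=S RL=W RR=S
t=27: phase=(3,7,19,12) vs β=16 → FL=S FR=S RL=W RR=S

t=7: FL=S FR=S RL=W RR=W
t=20: FL=W FR=S RL=S RR=S
t=25: FL=S FR=S RL=W RR=S
t=27: FL=S FR=S RL=W RR=S


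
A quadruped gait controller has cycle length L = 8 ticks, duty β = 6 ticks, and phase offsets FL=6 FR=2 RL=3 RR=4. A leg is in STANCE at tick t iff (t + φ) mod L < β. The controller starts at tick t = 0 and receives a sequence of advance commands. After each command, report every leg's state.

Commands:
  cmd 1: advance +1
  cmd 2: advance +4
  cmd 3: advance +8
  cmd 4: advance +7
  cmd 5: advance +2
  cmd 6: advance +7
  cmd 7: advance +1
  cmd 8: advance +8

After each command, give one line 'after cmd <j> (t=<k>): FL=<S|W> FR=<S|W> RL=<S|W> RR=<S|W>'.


after cmd 1 (t=1): FL=W FR=S RL=S RR=S
after cmd 2 (t=5): FL=S FR=W RL=S RR=S
after cmd 3 (t=13): FL=S FR=W RL=S RR=S
after cmd 4 (t=20): FL=S FR=W RL=W RR=S
after cmd 5 (t=22): FL=S FR=S RL=S RR=S
after cmd 6 (t=29): FL=S FR=W RL=S RR=S
after cmd 7 (t=30): FL=S FR=S RL=S RR=S
after cmd 8 (t=38): FL=S FR=S RL=S RR=S

start t=0: FL=W FR=S RL=S RR=S
cmd 1: advance +1 → t=1, phase=(7,3,4,5) → FL=W FR=S RL=S RR=S
cmd 2: advance +4 → t=5, phase=(3,7,0,1) → FL=S FR=W RL=S RR=S
cmd 3: advance +8 → t=13, phase=(3,7,0,1) → FL=S FR=W RL=S RR=S
cmd 4: advance +7 → t=20, phase=(2,6,7,0) → FL=S FR=W RL=W RR=S
cmd 5: advance +2 → t=22, phase=(4,0,1,2) → FL=S FR=S RL=S RR=S
cmd 6: advance +7 → t=29, phase=(3,7,0,1) → FL=S FR=W RL=S RR=S
cmd 7: advance +1 → t=30, phase=(4,0,1,2) → FL=S FR=S RL=S RR=S
cmd 8: advance +8 → t=38, phase=(4,0,1,2) → FL=S FR=S RL=S RR=S


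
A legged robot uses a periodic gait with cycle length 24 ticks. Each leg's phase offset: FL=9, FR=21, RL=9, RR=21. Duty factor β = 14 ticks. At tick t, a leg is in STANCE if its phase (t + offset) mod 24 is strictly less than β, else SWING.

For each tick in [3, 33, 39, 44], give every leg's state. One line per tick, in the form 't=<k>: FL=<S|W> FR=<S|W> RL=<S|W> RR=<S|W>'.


t=3: phase=(12,0,12,0) vs β=14 → FL=S FR=S RL=S RR=S
t=33: phase=(18,6,18,6) vs β=14 → FL=W FR=S RL=W RR=S
t=39: phase=(0,12,0,12) vs β=14 → FL=S FR=S RL=S RR=S
t=44: phase=(5,17,5,17) vs β=14 → FL=S FR=W RL=S RR=W

t=3: FL=S FR=S RL=S RR=S
t=33: FL=W FR=S RL=W RR=S
t=39: FL=S FR=S RL=S RR=S
t=44: FL=S FR=W RL=S RR=W


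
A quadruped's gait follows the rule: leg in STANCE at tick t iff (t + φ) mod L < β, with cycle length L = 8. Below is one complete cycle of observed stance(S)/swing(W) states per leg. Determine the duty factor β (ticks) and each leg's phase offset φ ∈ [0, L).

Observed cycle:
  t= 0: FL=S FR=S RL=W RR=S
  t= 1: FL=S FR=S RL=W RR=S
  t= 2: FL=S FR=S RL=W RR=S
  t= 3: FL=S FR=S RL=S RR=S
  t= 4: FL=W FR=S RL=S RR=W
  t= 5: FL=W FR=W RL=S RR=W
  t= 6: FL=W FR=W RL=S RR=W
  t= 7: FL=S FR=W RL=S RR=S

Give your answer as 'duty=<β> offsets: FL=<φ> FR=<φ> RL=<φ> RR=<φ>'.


duty β = stance ticks per leg = 5
FL: stance ticks = 5; W→S at t=7 → φ=1
FR: stance ticks = 5; W→S at t=0 → φ=0
RL: stance ticks = 5; W→S at t=3 → φ=5
RR: stance ticks = 5; W→S at t=7 → φ=1

duty=5 offsets: FL=1 FR=0 RL=5 RR=1


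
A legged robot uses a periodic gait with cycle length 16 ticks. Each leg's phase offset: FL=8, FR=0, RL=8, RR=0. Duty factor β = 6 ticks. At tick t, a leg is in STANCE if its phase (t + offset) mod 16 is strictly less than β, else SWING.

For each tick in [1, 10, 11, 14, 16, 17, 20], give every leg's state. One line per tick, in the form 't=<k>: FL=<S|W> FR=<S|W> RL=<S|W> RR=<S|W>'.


t=1: phase=(9,1,9,1) vs β=6 → FL=W FR=S RL=W RR=S
t=10: phase=(2,10,2,10) vs β=6 → FL=S FR=W RL=S RR=W
t=11: phase=(3,11,3,11) vs β=6 → FL=S FR=W RL=S RR=W
t=14: phase=(6,14,6,14) vs β=6 → FL=W FR=W RL=W RR=W
t=16: phase=(8,0,8,0) vs β=6 → FL=W FR=S RL=W RR=S
t=17: phase=(9,1,9,1) vs β=6 → FL=W FR=S RL=W RR=S
t=20: phase=(12,4,12,4) vs β=6 → FL=W FR=S RL=W RR=S

t=1: FL=W FR=S RL=W RR=S
t=10: FL=S FR=W RL=S RR=W
t=11: FL=S FR=W RL=S RR=W
t=14: FL=W FR=W RL=W RR=W
t=16: FL=W FR=S RL=W RR=S
t=17: FL=W FR=S RL=W RR=S
t=20: FL=W FR=S RL=W RR=S


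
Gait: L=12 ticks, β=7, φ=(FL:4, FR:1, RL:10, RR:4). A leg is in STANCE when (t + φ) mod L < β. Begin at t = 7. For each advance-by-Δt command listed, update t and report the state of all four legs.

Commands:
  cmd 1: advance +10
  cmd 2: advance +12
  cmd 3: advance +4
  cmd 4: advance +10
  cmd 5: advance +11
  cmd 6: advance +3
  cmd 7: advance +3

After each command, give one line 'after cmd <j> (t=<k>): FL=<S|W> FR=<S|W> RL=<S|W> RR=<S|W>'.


start t=7: FL=W FR=W RL=S RR=W
cmd 1: advance +10 → t=17, phase=(9,6,3,9) → FL=W FR=S RL=S RR=W
cmd 2: advance +12 → t=29, phase=(9,6,3,9) → FL=W FR=S RL=S RR=W
cmd 3: advance +4 → t=33, phase=(1,10,7,1) → FL=S FR=W RL=W RR=S
cmd 4: advance +10 → t=43, phase=(11,8,5,11) → FL=W FR=W RL=S RR=W
cmd 5: advance +11 → t=54, phase=(10,7,4,10) → FL=W FR=W RL=S RR=W
cmd 6: advance +3 → t=57, phase=(1,10,7,1) → FL=S FR=W RL=W RR=S
cmd 7: advance +3 → t=60, phase=(4,1,10,4) → FL=S FR=S RL=W RR=S

after cmd 1 (t=17): FL=W FR=S RL=S RR=W
after cmd 2 (t=29): FL=W FR=S RL=S RR=W
after cmd 3 (t=33): FL=S FR=W RL=W RR=S
after cmd 4 (t=43): FL=W FR=W RL=S RR=W
after cmd 5 (t=54): FL=W FR=W RL=S RR=W
after cmd 6 (t=57): FL=S FR=W RL=W RR=S
after cmd 7 (t=60): FL=S FR=S RL=W RR=S


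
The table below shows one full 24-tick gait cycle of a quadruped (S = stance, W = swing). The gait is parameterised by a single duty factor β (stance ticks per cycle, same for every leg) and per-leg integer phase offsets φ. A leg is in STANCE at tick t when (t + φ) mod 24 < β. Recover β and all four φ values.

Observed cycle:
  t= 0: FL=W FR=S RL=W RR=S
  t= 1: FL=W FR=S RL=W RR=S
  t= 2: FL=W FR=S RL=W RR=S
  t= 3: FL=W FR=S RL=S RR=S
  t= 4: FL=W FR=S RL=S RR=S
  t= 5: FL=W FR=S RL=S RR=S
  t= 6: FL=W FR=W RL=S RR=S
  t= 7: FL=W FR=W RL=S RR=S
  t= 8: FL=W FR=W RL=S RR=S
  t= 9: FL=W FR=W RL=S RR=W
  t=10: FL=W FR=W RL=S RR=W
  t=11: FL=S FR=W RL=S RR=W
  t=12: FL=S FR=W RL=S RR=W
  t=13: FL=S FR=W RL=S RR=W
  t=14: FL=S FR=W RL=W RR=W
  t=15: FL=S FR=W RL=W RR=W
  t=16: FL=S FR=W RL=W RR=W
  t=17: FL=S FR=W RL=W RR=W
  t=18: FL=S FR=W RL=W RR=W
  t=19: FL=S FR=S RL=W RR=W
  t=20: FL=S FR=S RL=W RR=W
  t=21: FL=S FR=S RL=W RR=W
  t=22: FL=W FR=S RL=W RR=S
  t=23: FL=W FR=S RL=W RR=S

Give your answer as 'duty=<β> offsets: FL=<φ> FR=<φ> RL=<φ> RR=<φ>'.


duty=11 offsets: FL=13 FR=5 RL=21 RR=2

duty β = stance ticks per leg = 11
FL: stance ticks = 11; W→S at t=11 → φ=13
FR: stance ticks = 11; W→S at t=19 → φ=5
RL: stance ticks = 11; W→S at t=3 → φ=21
RR: stance ticks = 11; W→S at t=22 → φ=2


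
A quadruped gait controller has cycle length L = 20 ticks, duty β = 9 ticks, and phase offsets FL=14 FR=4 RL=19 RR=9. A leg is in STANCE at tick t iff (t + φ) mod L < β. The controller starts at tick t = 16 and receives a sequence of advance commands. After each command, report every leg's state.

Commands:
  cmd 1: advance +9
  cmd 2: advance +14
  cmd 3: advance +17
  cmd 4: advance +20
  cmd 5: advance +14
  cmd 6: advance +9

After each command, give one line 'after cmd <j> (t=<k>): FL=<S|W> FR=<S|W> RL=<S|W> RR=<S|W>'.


start t=16: FL=W FR=S RL=W RR=S
cmd 1: advance +9 → t=25, phase=(19,9,4,14) → FL=W FR=W RL=S RR=W
cmd 2: advance +14 → t=39, phase=(13,3,18,8) → FL=W FR=S RL=W RR=S
cmd 3: advance +17 → t=56, phase=(10,0,15,5) → FL=W FR=S RL=W RR=S
cmd 4: advance +20 → t=76, phase=(10,0,15,5) → FL=W FR=S RL=W RR=S
cmd 5: advance +14 → t=90, phase=(4,14,9,19) → FL=S FR=W RL=W RR=W
cmd 6: advance +9 → t=99, phase=(13,3,18,8) → FL=W FR=S RL=W RR=S

after cmd 1 (t=25): FL=W FR=W RL=S RR=W
after cmd 2 (t=39): FL=W FR=S RL=W RR=S
after cmd 3 (t=56): FL=W FR=S RL=W RR=S
after cmd 4 (t=76): FL=W FR=S RL=W RR=S
after cmd 5 (t=90): FL=S FR=W RL=W RR=W
after cmd 6 (t=99): FL=W FR=S RL=W RR=S


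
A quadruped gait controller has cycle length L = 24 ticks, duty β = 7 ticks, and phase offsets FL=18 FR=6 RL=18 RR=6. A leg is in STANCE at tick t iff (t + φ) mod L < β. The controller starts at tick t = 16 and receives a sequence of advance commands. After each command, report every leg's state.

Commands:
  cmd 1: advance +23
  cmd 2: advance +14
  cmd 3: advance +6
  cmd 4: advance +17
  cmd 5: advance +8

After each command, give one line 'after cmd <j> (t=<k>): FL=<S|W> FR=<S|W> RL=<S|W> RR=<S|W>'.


start t=16: FL=W FR=W RL=W RR=W
cmd 1: advance +23 → t=39, phase=(9,21,9,21) → FL=W FR=W RL=W RR=W
cmd 2: advance +14 → t=53, phase=(23,11,23,11) → FL=W FR=W RL=W RR=W
cmd 3: advance +6 → t=59, phase=(5,17,5,17) → FL=S FR=W RL=S RR=W
cmd 4: advance +17 → t=76, phase=(22,10,22,10) → FL=W FR=W RL=W RR=W
cmd 5: advance +8 → t=84, phase=(6,18,6,18) → FL=S FR=W RL=S RR=W

after cmd 1 (t=39): FL=W FR=W RL=W RR=W
after cmd 2 (t=53): FL=W FR=W RL=W RR=W
after cmd 3 (t=59): FL=S FR=W RL=S RR=W
after cmd 4 (t=76): FL=W FR=W RL=W RR=W
after cmd 5 (t=84): FL=S FR=W RL=S RR=W


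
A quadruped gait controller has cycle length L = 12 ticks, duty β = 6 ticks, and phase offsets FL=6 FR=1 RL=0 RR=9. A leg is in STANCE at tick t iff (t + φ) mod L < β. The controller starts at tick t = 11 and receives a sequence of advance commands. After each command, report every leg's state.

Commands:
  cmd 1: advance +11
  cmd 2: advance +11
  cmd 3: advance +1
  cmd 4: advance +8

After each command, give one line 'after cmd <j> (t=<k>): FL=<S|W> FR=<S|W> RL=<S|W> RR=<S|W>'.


start t=11: FL=S FR=S RL=W RR=W
cmd 1: advance +11 → t=22, phase=(4,11,10,7) → FL=S FR=W RL=W RR=W
cmd 2: advance +11 → t=33, phase=(3,10,9,6) → FL=S FR=W RL=W RR=W
cmd 3: advance +1 → t=34, phase=(4,11,10,7) → FL=S FR=W RL=W RR=W
cmd 4: advance +8 → t=42, phase=(0,7,6,3) → FL=S FR=W RL=W RR=S

after cmd 1 (t=22): FL=S FR=W RL=W RR=W
after cmd 2 (t=33): FL=S FR=W RL=W RR=W
after cmd 3 (t=34): FL=S FR=W RL=W RR=W
after cmd 4 (t=42): FL=S FR=W RL=W RR=S


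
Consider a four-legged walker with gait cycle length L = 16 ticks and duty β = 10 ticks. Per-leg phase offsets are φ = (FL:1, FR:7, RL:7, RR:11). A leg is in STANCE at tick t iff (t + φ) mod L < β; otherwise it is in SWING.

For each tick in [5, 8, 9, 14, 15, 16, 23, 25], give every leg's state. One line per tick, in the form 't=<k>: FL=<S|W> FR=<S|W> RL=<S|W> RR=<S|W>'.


t=5: FL=S FR=W RL=W RR=S
t=8: FL=S FR=W RL=W RR=S
t=9: FL=W FR=S RL=S RR=S
t=14: FL=W FR=S RL=S RR=S
t=15: FL=S FR=S RL=S RR=W
t=16: FL=S FR=S RL=S RR=W
t=23: FL=S FR=W RL=W RR=S
t=25: FL=W FR=S RL=S RR=S

t=5: phase=(6,12,12,0) vs β=10 → FL=S FR=W RL=W RR=S
t=8: phase=(9,15,15,3) vs β=10 → FL=S FR=W RL=W RR=S
t=9: phase=(10,0,0,4) vs β=10 → FL=W FR=S RL=S RR=S
t=14: phase=(15,5,5,9) vs β=10 → FL=W FR=S RL=S RR=S
t=15: phase=(0,6,6,10) vs β=10 → FL=S FR=S RL=S RR=W
t=16: phase=(1,7,7,11) vs β=10 → FL=S FR=S RL=S RR=W
t=23: phase=(8,14,14,2) vs β=10 → FL=S FR=W RL=W RR=S
t=25: phase=(10,0,0,4) vs β=10 → FL=W FR=S RL=S RR=S


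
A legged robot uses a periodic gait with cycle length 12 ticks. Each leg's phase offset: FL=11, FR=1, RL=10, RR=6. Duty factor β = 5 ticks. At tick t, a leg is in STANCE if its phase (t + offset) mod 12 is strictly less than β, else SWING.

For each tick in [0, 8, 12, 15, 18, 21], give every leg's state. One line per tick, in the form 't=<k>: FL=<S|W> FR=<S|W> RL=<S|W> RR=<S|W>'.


t=0: FL=W FR=S RL=W RR=W
t=8: FL=W FR=W RL=W RR=S
t=12: FL=W FR=S RL=W RR=W
t=15: FL=S FR=S RL=S RR=W
t=18: FL=W FR=W RL=S RR=S
t=21: FL=W FR=W RL=W RR=S

t=0: phase=(11,1,10,6) vs β=5 → FL=W FR=S RL=W RR=W
t=8: phase=(7,9,6,2) vs β=5 → FL=W FR=W RL=W RR=S
t=12: phase=(11,1,10,6) vs β=5 → FL=W FR=S RL=W RR=W
t=15: phase=(2,4,1,9) vs β=5 → FL=S FR=S RL=S RR=W
t=18: phase=(5,7,4,0) vs β=5 → FL=W FR=W RL=S RR=S
t=21: phase=(8,10,7,3) vs β=5 → FL=W FR=W RL=W RR=S


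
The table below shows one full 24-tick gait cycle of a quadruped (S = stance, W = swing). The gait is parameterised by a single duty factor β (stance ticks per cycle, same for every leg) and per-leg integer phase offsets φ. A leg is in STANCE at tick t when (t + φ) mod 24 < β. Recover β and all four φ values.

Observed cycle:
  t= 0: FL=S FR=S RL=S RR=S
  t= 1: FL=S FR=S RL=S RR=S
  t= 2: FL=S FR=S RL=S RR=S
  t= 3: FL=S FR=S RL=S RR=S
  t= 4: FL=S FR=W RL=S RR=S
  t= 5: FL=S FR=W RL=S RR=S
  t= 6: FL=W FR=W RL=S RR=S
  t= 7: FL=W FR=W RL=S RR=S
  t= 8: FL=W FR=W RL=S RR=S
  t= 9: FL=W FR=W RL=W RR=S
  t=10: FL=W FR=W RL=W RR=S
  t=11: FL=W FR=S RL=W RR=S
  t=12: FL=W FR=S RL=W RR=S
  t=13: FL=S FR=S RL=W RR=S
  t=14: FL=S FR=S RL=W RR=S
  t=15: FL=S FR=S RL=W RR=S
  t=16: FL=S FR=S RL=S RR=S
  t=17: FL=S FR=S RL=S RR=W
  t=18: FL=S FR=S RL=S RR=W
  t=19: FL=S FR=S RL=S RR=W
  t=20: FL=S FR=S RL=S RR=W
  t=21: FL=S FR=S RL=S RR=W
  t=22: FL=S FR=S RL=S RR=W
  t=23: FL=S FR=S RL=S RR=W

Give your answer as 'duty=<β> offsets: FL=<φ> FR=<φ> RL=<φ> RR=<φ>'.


duty=17 offsets: FL=11 FR=13 RL=8 RR=0

duty β = stance ticks per leg = 17
FL: stance ticks = 17; W→S at t=13 → φ=11
FR: stance ticks = 17; W→S at t=11 → φ=13
RL: stance ticks = 17; W→S at t=16 → φ=8
RR: stance ticks = 17; W→S at t=0 → φ=0


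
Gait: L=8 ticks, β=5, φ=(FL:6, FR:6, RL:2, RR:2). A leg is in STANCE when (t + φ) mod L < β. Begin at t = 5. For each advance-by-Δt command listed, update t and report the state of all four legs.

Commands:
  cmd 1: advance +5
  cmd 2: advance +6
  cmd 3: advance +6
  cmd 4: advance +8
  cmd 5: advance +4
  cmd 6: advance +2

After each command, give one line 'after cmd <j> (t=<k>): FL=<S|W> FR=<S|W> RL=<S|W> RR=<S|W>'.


after cmd 1 (t=10): FL=S FR=S RL=S RR=S
after cmd 2 (t=16): FL=W FR=W RL=S RR=S
after cmd 3 (t=22): FL=S FR=S RL=S RR=S
after cmd 4 (t=30): FL=S FR=S RL=S RR=S
after cmd 5 (t=34): FL=S FR=S RL=S RR=S
after cmd 6 (t=36): FL=S FR=S RL=W RR=W

start t=5: FL=S FR=S RL=W RR=W
cmd 1: advance +5 → t=10, phase=(0,0,4,4) → FL=S FR=S RL=S RR=S
cmd 2: advance +6 → t=16, phase=(6,6,2,2) → FL=W FR=W RL=S RR=S
cmd 3: advance +6 → t=22, phase=(4,4,0,0) → FL=S FR=S RL=S RR=S
cmd 4: advance +8 → t=30, phase=(4,4,0,0) → FL=S FR=S RL=S RR=S
cmd 5: advance +4 → t=34, phase=(0,0,4,4) → FL=S FR=S RL=S RR=S
cmd 6: advance +2 → t=36, phase=(2,2,6,6) → FL=S FR=S RL=W RR=W


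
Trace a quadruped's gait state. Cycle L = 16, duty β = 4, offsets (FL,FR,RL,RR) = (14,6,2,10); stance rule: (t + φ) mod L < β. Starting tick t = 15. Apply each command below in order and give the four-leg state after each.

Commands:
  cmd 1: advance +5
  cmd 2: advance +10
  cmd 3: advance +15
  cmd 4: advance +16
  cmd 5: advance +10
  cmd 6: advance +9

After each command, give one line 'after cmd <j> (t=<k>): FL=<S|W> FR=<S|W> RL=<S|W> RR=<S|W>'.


after cmd 1 (t=20): FL=S FR=W RL=W RR=W
after cmd 2 (t=30): FL=W FR=W RL=S RR=W
after cmd 3 (t=45): FL=W FR=S RL=W RR=W
after cmd 4 (t=61): FL=W FR=S RL=W RR=W
after cmd 5 (t=71): FL=W FR=W RL=W RR=S
after cmd 6 (t=80): FL=W FR=W RL=S RR=W

start t=15: FL=W FR=W RL=S RR=W
cmd 1: advance +5 → t=20, phase=(2,10,6,14) → FL=S FR=W RL=W RR=W
cmd 2: advance +10 → t=30, phase=(12,4,0,8) → FL=W FR=W RL=S RR=W
cmd 3: advance +15 → t=45, phase=(11,3,15,7) → FL=W FR=S RL=W RR=W
cmd 4: advance +16 → t=61, phase=(11,3,15,7) → FL=W FR=S RL=W RR=W
cmd 5: advance +10 → t=71, phase=(5,13,9,1) → FL=W FR=W RL=W RR=S
cmd 6: advance +9 → t=80, phase=(14,6,2,10) → FL=W FR=W RL=S RR=W


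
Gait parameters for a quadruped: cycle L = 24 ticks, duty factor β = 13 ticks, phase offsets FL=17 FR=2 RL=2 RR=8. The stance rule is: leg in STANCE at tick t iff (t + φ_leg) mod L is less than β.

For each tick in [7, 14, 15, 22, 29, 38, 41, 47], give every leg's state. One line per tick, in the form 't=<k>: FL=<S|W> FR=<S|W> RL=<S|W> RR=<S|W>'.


t=7: FL=S FR=S RL=S RR=W
t=14: FL=S FR=W RL=W RR=W
t=15: FL=S FR=W RL=W RR=W
t=22: FL=W FR=S RL=S RR=S
t=29: FL=W FR=S RL=S RR=W
t=38: FL=S FR=W RL=W RR=W
t=41: FL=S FR=W RL=W RR=S
t=47: FL=W FR=S RL=S RR=S

t=7: phase=(0,9,9,15) vs β=13 → FL=S FR=S RL=S RR=W
t=14: phase=(7,16,16,22) vs β=13 → FL=S FR=W RL=W RR=W
t=15: phase=(8,17,17,23) vs β=13 → FL=S FR=W RL=W RR=W
t=22: phase=(15,0,0,6) vs β=13 → FL=W FR=S RL=S RR=S
t=29: phase=(22,7,7,13) vs β=13 → FL=W FR=S RL=S RR=W
t=38: phase=(7,16,16,22) vs β=13 → FL=S FR=W RL=W RR=W
t=41: phase=(10,19,19,1) vs β=13 → FL=S FR=W RL=W RR=S
t=47: phase=(16,1,1,7) vs β=13 → FL=W FR=S RL=S RR=S


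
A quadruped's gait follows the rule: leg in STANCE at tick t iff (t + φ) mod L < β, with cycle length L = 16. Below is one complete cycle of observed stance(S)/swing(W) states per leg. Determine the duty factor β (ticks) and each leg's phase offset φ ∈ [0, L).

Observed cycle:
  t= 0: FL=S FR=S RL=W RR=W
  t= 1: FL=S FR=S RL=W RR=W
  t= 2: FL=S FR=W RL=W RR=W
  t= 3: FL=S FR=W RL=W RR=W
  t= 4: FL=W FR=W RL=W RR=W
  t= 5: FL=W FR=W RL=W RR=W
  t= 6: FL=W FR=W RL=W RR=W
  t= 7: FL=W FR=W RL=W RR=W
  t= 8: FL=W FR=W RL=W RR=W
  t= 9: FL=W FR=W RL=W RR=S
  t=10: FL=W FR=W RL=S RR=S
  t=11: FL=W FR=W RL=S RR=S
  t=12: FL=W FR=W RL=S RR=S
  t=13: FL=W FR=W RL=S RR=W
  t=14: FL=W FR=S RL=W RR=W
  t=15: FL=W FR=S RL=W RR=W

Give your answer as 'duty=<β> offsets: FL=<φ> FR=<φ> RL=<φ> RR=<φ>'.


duty β = stance ticks per leg = 4
FL: stance ticks = 4; W→S at t=0 → φ=0
FR: stance ticks = 4; W→S at t=14 → φ=2
RL: stance ticks = 4; W→S at t=10 → φ=6
RR: stance ticks = 4; W→S at t=9 → φ=7

duty=4 offsets: FL=0 FR=2 RL=6 RR=7


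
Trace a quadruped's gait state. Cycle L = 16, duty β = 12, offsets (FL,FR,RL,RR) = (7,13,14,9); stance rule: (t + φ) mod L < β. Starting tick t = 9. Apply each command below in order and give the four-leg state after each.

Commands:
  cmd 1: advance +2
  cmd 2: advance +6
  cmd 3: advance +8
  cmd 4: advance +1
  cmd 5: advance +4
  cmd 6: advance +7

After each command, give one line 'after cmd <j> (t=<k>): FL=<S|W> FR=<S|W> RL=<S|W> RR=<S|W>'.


after cmd 1 (t=11): FL=S FR=S RL=S RR=S
after cmd 2 (t=17): FL=S FR=W RL=W RR=S
after cmd 3 (t=25): FL=S FR=S RL=S RR=S
after cmd 4 (t=26): FL=S FR=S RL=S RR=S
after cmd 5 (t=30): FL=S FR=S RL=W RR=S
after cmd 6 (t=37): FL=W FR=S RL=S RR=W

start t=9: FL=S FR=S RL=S RR=S
cmd 1: advance +2 → t=11, phase=(2,8,9,4) → FL=S FR=S RL=S RR=S
cmd 2: advance +6 → t=17, phase=(8,14,15,10) → FL=S FR=W RL=W RR=S
cmd 3: advance +8 → t=25, phase=(0,6,7,2) → FL=S FR=S RL=S RR=S
cmd 4: advance +1 → t=26, phase=(1,7,8,3) → FL=S FR=S RL=S RR=S
cmd 5: advance +4 → t=30, phase=(5,11,12,7) → FL=S FR=S RL=W RR=S
cmd 6: advance +7 → t=37, phase=(12,2,3,14) → FL=W FR=S RL=S RR=W


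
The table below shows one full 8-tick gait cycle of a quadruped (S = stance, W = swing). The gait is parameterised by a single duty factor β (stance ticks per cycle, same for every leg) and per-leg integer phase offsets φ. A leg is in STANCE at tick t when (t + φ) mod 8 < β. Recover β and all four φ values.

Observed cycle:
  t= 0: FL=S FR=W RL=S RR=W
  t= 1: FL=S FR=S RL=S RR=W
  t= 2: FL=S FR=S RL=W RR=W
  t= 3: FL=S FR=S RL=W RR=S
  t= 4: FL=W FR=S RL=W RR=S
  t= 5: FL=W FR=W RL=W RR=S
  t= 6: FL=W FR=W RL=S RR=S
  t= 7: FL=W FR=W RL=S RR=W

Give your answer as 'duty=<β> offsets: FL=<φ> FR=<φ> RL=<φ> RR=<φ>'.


duty=4 offsets: FL=0 FR=7 RL=2 RR=5

duty β = stance ticks per leg = 4
FL: stance ticks = 4; W→S at t=0 → φ=0
FR: stance ticks = 4; W→S at t=1 → φ=7
RL: stance ticks = 4; W→S at t=6 → φ=2
RR: stance ticks = 4; W→S at t=3 → φ=5


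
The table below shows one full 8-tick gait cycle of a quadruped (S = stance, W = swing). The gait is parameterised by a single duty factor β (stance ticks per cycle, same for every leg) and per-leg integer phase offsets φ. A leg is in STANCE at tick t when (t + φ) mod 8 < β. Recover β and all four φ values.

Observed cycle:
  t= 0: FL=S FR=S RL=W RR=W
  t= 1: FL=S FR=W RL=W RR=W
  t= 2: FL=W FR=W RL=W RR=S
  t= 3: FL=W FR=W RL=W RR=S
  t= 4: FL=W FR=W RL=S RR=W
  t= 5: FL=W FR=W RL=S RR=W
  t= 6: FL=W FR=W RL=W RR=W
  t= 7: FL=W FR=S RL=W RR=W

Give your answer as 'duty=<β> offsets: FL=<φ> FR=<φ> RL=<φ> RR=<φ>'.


duty=2 offsets: FL=0 FR=1 RL=4 RR=6

duty β = stance ticks per leg = 2
FL: stance ticks = 2; W→S at t=0 → φ=0
FR: stance ticks = 2; W→S at t=7 → φ=1
RL: stance ticks = 2; W→S at t=4 → φ=4
RR: stance ticks = 2; W→S at t=2 → φ=6


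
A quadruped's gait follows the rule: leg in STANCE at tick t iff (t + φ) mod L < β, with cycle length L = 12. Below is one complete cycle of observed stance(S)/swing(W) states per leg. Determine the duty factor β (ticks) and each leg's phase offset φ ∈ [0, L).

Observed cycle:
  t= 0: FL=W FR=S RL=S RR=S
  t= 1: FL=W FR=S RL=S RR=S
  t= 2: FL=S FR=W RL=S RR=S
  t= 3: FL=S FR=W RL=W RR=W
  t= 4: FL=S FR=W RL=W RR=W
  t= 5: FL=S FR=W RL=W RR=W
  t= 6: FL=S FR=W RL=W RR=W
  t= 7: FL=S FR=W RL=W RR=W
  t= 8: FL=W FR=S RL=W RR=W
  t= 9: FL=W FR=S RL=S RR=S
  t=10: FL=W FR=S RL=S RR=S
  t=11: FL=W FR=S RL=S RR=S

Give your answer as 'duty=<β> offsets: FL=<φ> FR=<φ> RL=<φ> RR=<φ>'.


duty β = stance ticks per leg = 6
FL: stance ticks = 6; W→S at t=2 → φ=10
FR: stance ticks = 6; W→S at t=8 → φ=4
RL: stance ticks = 6; W→S at t=9 → φ=3
RR: stance ticks = 6; W→S at t=9 → φ=3

duty=6 offsets: FL=10 FR=4 RL=3 RR=3


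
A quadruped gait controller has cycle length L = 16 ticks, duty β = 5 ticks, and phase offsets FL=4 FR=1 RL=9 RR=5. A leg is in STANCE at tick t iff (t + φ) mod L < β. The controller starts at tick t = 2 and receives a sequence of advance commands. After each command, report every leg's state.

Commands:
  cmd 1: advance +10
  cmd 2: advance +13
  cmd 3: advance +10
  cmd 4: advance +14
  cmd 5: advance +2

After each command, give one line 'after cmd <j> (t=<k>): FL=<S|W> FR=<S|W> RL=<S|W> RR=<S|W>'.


after cmd 1 (t=12): FL=S FR=W RL=W RR=S
after cmd 2 (t=25): FL=W FR=W RL=S RR=W
after cmd 3 (t=35): FL=W FR=S RL=W RR=W
after cmd 4 (t=49): FL=W FR=S RL=W RR=W
after cmd 5 (t=51): FL=W FR=S RL=W RR=W

start t=2: FL=W FR=S RL=W RR=W
cmd 1: advance +10 → t=12, phase=(0,13,5,1) → FL=S FR=W RL=W RR=S
cmd 2: advance +13 → t=25, phase=(13,10,2,14) → FL=W FR=W RL=S RR=W
cmd 3: advance +10 → t=35, phase=(7,4,12,8) → FL=W FR=S RL=W RR=W
cmd 4: advance +14 → t=49, phase=(5,2,10,6) → FL=W FR=S RL=W RR=W
cmd 5: advance +2 → t=51, phase=(7,4,12,8) → FL=W FR=S RL=W RR=W


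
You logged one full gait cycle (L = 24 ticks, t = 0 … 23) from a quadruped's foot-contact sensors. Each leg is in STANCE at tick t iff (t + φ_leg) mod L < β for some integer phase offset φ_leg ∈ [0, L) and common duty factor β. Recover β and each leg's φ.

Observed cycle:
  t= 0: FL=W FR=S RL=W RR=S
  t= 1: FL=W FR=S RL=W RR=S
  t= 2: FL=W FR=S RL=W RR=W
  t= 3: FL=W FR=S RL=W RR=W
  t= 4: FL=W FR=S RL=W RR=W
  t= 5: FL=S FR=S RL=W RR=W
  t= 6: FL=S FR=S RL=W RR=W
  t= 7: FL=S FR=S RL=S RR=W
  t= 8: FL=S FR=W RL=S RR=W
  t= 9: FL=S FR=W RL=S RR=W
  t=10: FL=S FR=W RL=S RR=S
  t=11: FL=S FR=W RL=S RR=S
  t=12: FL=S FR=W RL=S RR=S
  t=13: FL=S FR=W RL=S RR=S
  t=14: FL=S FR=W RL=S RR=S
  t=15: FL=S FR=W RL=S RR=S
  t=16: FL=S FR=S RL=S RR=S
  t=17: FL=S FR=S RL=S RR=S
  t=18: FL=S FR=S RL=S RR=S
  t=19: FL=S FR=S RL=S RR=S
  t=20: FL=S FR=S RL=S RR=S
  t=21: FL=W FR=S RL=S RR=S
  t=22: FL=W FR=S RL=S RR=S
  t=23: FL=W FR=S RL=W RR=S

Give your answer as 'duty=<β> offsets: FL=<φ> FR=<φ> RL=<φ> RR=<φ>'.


duty=16 offsets: FL=19 FR=8 RL=17 RR=14

duty β = stance ticks per leg = 16
FL: stance ticks = 16; W→S at t=5 → φ=19
FR: stance ticks = 16; W→S at t=16 → φ=8
RL: stance ticks = 16; W→S at t=7 → φ=17
RR: stance ticks = 16; W→S at t=10 → φ=14


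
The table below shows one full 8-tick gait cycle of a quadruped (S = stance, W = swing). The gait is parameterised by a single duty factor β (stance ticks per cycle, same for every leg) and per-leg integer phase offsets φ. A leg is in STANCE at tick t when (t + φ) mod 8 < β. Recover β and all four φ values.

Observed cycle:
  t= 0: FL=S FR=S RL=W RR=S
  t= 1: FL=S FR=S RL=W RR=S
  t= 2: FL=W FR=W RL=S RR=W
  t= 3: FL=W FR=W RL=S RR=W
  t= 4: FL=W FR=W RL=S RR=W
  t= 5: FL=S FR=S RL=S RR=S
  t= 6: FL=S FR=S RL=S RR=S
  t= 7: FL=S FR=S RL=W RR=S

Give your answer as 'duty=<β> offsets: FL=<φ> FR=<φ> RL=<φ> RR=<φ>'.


duty β = stance ticks per leg = 5
FL: stance ticks = 5; W→S at t=5 → φ=3
FR: stance ticks = 5; W→S at t=5 → φ=3
RL: stance ticks = 5; W→S at t=2 → φ=6
RR: stance ticks = 5; W→S at t=5 → φ=3

duty=5 offsets: FL=3 FR=3 RL=6 RR=3


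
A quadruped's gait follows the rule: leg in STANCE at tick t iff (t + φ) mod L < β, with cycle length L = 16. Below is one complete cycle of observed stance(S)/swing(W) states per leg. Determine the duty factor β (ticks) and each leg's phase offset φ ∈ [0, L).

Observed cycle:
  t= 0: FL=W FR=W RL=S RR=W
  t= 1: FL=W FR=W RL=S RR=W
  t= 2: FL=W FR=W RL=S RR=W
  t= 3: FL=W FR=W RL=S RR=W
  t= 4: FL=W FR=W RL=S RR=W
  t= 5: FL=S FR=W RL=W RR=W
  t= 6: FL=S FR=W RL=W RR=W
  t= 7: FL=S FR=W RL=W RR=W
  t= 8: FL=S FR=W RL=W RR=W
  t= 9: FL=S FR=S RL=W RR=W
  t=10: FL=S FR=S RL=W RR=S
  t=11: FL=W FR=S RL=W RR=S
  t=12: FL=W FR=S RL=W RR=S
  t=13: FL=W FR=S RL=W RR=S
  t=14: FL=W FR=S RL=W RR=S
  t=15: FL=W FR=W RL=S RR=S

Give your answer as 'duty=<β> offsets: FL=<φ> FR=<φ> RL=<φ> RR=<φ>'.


duty=6 offsets: FL=11 FR=7 RL=1 RR=6

duty β = stance ticks per leg = 6
FL: stance ticks = 6; W→S at t=5 → φ=11
FR: stance ticks = 6; W→S at t=9 → φ=7
RL: stance ticks = 6; W→S at t=15 → φ=1
RR: stance ticks = 6; W→S at t=10 → φ=6


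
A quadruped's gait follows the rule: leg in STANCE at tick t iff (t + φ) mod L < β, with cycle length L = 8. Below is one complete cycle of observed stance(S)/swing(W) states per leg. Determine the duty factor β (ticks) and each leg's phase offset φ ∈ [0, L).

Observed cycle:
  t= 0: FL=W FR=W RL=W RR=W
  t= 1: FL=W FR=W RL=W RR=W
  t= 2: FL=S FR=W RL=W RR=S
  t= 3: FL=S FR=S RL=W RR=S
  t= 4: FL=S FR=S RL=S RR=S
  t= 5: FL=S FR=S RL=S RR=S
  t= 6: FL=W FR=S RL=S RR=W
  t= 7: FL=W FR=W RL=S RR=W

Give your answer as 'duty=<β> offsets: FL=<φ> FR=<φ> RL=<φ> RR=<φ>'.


duty β = stance ticks per leg = 4
FL: stance ticks = 4; W→S at t=2 → φ=6
FR: stance ticks = 4; W→S at t=3 → φ=5
RL: stance ticks = 4; W→S at t=4 → φ=4
RR: stance ticks = 4; W→S at t=2 → φ=6

duty=4 offsets: FL=6 FR=5 RL=4 RR=6


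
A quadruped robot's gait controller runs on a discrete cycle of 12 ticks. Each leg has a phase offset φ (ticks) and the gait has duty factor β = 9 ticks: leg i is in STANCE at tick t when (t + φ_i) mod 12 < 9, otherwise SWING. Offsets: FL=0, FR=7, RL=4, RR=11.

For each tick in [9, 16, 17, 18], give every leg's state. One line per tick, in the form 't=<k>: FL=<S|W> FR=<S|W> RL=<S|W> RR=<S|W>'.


t=9: phase=(9,4,1,8) vs β=9 → FL=W FR=S RL=S RR=S
t=16: phase=(4,11,8,3) vs β=9 → FL=S FR=W RL=S RR=S
t=17: phase=(5,0,9,4) vs β=9 → FL=S FR=S RL=W RR=S
t=18: phase=(6,1,10,5) vs β=9 → FL=S FR=S RL=W RR=S

t=9: FL=W FR=S RL=S RR=S
t=16: FL=S FR=W RL=S RR=S
t=17: FL=S FR=S RL=W RR=S
t=18: FL=S FR=S RL=W RR=S


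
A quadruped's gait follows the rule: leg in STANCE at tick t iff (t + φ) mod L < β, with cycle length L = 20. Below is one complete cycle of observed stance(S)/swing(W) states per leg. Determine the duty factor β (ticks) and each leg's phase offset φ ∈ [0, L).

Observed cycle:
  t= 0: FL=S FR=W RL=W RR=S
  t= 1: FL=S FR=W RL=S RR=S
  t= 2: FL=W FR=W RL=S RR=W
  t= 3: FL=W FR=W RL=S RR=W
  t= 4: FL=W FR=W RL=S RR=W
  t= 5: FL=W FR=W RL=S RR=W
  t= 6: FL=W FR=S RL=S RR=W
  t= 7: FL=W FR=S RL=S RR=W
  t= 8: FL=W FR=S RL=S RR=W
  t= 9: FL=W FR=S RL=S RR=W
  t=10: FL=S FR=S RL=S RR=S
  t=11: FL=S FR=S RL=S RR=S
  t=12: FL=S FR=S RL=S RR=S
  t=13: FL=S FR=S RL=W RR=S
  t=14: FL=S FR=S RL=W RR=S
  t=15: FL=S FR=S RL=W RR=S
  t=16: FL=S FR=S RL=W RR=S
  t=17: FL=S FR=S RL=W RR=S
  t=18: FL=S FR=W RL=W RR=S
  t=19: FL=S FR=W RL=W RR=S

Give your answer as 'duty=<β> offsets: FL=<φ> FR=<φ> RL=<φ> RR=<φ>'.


duty β = stance ticks per leg = 12
FL: stance ticks = 12; W→S at t=10 → φ=10
FR: stance ticks = 12; W→S at t=6 → φ=14
RL: stance ticks = 12; W→S at t=1 → φ=19
RR: stance ticks = 12; W→S at t=10 → φ=10

duty=12 offsets: FL=10 FR=14 RL=19 RR=10


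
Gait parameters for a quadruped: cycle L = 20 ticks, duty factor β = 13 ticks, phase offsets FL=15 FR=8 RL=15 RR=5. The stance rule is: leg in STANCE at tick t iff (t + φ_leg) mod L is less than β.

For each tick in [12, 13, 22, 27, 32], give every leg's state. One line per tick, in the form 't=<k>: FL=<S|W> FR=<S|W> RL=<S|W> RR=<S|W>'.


t=12: phase=(7,0,7,17) vs β=13 → FL=S FR=S RL=S RR=W
t=13: phase=(8,1,8,18) vs β=13 → FL=S FR=S RL=S RR=W
t=22: phase=(17,10,17,7) vs β=13 → FL=W FR=S RL=W RR=S
t=27: phase=(2,15,2,12) vs β=13 → FL=S FR=W RL=S RR=S
t=32: phase=(7,0,7,17) vs β=13 → FL=S FR=S RL=S RR=W

t=12: FL=S FR=S RL=S RR=W
t=13: FL=S FR=S RL=S RR=W
t=22: FL=W FR=S RL=W RR=S
t=27: FL=S FR=W RL=S RR=S
t=32: FL=S FR=S RL=S RR=W


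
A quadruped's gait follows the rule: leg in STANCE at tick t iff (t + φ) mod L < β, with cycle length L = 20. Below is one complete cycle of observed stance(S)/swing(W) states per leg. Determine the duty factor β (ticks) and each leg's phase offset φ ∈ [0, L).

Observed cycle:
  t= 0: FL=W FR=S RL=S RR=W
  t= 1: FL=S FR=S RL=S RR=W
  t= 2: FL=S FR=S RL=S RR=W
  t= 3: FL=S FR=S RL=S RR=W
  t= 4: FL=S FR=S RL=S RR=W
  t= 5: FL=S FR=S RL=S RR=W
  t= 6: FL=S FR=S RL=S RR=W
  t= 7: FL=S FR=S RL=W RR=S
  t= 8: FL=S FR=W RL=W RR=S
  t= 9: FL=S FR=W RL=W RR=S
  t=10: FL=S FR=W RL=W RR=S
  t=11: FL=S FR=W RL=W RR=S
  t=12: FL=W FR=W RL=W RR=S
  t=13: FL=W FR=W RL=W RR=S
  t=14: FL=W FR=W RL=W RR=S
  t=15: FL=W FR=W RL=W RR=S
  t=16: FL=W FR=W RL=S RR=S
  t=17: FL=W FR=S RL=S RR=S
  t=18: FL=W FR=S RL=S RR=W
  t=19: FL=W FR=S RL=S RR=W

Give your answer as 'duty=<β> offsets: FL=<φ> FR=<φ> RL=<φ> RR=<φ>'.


duty β = stance ticks per leg = 11
FL: stance ticks = 11; W→S at t=1 → φ=19
FR: stance ticks = 11; W→S at t=17 → φ=3
RL: stance ticks = 11; W→S at t=16 → φ=4
RR: stance ticks = 11; W→S at t=7 → φ=13

duty=11 offsets: FL=19 FR=3 RL=4 RR=13


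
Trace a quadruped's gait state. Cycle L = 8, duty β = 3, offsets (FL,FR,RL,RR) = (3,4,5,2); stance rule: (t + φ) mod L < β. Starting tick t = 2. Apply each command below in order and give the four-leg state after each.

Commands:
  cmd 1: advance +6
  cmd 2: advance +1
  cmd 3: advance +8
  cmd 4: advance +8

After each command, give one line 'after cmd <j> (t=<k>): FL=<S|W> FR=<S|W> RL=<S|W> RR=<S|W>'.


start t=2: FL=W FR=W RL=W RR=W
cmd 1: advance +6 → t=8, phase=(3,4,5,2) → FL=W FR=W RL=W RR=S
cmd 2: advance +1 → t=9, phase=(4,5,6,3) → FL=W FR=W RL=W RR=W
cmd 3: advance +8 → t=17, phase=(4,5,6,3) → FL=W FR=W RL=W RR=W
cmd 4: advance +8 → t=25, phase=(4,5,6,3) → FL=W FR=W RL=W RR=W

after cmd 1 (t=8): FL=W FR=W RL=W RR=S
after cmd 2 (t=9): FL=W FR=W RL=W RR=W
after cmd 3 (t=17): FL=W FR=W RL=W RR=W
after cmd 4 (t=25): FL=W FR=W RL=W RR=W


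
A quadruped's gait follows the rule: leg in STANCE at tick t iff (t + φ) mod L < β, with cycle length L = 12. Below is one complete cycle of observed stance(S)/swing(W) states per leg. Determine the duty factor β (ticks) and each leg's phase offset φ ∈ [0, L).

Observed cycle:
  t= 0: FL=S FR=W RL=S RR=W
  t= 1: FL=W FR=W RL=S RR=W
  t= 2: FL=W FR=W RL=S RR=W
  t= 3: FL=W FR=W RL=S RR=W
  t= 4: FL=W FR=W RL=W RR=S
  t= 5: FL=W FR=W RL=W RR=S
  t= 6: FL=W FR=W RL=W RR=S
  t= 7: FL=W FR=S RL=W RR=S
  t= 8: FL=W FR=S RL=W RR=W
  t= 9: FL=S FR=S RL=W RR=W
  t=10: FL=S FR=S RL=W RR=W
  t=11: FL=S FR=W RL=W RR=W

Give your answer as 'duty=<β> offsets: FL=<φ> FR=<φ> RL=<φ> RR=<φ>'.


duty=4 offsets: FL=3 FR=5 RL=0 RR=8

duty β = stance ticks per leg = 4
FL: stance ticks = 4; W→S at t=9 → φ=3
FR: stance ticks = 4; W→S at t=7 → φ=5
RL: stance ticks = 4; W→S at t=0 → φ=0
RR: stance ticks = 4; W→S at t=4 → φ=8


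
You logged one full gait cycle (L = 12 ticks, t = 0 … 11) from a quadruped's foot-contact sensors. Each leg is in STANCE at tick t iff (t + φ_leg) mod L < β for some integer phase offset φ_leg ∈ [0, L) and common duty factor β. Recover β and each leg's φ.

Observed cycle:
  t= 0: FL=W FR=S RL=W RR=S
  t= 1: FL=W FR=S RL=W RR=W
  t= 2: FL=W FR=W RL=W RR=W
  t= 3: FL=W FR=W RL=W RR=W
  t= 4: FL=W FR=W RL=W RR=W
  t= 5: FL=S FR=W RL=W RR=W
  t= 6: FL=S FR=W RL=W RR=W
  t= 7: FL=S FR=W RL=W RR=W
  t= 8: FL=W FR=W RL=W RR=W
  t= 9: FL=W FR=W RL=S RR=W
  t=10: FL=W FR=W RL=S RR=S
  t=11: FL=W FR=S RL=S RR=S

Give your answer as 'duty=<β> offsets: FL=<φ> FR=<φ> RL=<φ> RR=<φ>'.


duty=3 offsets: FL=7 FR=1 RL=3 RR=2

duty β = stance ticks per leg = 3
FL: stance ticks = 3; W→S at t=5 → φ=7
FR: stance ticks = 3; W→S at t=11 → φ=1
RL: stance ticks = 3; W→S at t=9 → φ=3
RR: stance ticks = 3; W→S at t=10 → φ=2
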